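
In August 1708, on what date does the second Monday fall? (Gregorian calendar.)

August 1, 1708 is a Wednesday.
The first Monday is therefore August 6 (5 days later).
The second Monday is 6 + 1×7 = August 13.

August 13, 1708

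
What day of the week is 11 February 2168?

Doomsday rule: the anchor day for the 2100s is Sunday. For year 68: 68÷12 = 5 r 8, and 8÷4 = 2, so 5+8+2 = 15.
Sunday + 15 ≡ Monday — that's 2168's doomsday.
In February the doomsday date is Feb 29 (2168 is a leap year (divisible by 4)).
Feb 11 is 18 days before Feb 29; 18 mod 7 = 4, so Monday − 4 = Thursday.

Thursday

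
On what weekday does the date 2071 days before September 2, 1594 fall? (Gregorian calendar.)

First find the weekday of Sep 2, 1594. Doomsday rule: the anchor day for the 1500s is Wednesday. For year 94: 94÷12 = 7 r 10, and 10÷4 = 2, so 7+10+2 = 19.
Wednesday + 19 ≡ Monday — that's 1594's doomsday.
In September the doomsday date is Sep 5.
Sep 2 is 3 days before Sep 5; 3 mod 7 = 3, so Monday − 3 = Friday.
2071 mod 7 = 6, so 2071 days before a Friday is Friday − 6 = Saturday.

Saturday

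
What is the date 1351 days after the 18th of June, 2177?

+365 (one year) → Jun 18, 2178 (986 left).
+365 (one year) → Jun 18, 2179 (621 left).
+366 (one year; includes Feb 29, 2180) → Jun 18, 2180 (255 left).
Jun has 30 days: +13 → Jul 1, 2180 (242 left).
Jul has 31 days: +31 → Aug 1, 2180 (211 left).
Aug has 31 days: +31 → Sep 1, 2180 (180 left).
Sep has 30 days: +30 → Oct 1, 2180 (150 left).
Oct has 31 days: +31 → Nov 1, 2180 (119 left).
Nov has 30 days: +30 → Dec 1, 2180 (89 left).
Dec has 31 days: +31 → Jan 1, 2181 (58 left).
Jan has 31 days: +31 → Feb 1, 2181 (27 left).
+27 → Feb 28, 2181.

February 28, 2181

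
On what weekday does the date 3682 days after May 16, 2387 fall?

Saturday

First find the weekday of May 16, 2387. Doomsday rule: the anchor day for the 2300s is Wednesday. For year 87: 87÷12 = 7 r 3, and 3÷4 = 0, so 7+3+0 = 10.
Wednesday + 10 ≡ Saturday — that's 2387's doomsday.
In May the doomsday date is May 9.
May 16 is 7 days after May 9; 7 mod 7 = 0, so Saturday + 0 = Saturday.
3682 mod 7 = 0, so 3682 days after a Saturday is Saturday + 0 = Saturday.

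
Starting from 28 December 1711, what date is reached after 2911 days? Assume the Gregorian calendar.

December 17, 1719

+366 (one year; includes Feb 29, 1712) → Dec 28, 1712 (2545 left).
+365 (one year) → Dec 28, 1713 (2180 left).
+365 (one year) → Dec 28, 1714 (1815 left).
+365 (one year) → Dec 28, 1715 (1450 left).
+366 (one year; includes Feb 29, 1716) → Dec 28, 1716 (1084 left).
+365 (one year) → Dec 28, 1717 (719 left).
+365 (one year) → Dec 28, 1718 (354 left).
Dec has 31 days: +4 → Jan 1, 1719 (350 left).
Jan has 31 days: +31 → Feb 1, 1719 (319 left).
Feb has 28 days: +28 → Mar 1, 1719 (291 left).
Mar has 31 days: +31 → Apr 1, 1719 (260 left).
Apr has 30 days: +30 → May 1, 1719 (230 left).
May has 31 days: +31 → Jun 1, 1719 (199 left).
Jun has 30 days: +30 → Jul 1, 1719 (169 left).
Jul has 31 days: +31 → Aug 1, 1719 (138 left).
Aug has 31 days: +31 → Sep 1, 1719 (107 left).
Sep has 30 days: +30 → Oct 1, 1719 (77 left).
Oct has 31 days: +31 → Nov 1, 1719 (46 left).
Nov has 30 days: +30 → Dec 1, 1719 (16 left).
+16 → Dec 17, 1719.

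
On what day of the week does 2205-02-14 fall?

Thursday

January 1, 2205 is a Tuesday.
Jan 1, 2205 → Feb 1, 2205: 31 days (January has 31).
Feb 1, 2205 → Feb 14, 2205: 13 days.
Total: 44 days.
44 mod 7 = 2, so Tuesday + 2 = Thursday.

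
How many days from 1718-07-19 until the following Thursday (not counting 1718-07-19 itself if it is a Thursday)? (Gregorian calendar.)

Jul 19, 1718 is a Tuesday.
From Tuesday to the next Thursday is 2 days.

2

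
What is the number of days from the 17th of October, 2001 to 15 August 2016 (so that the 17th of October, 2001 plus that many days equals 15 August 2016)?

Oct 17, 2001 → Oct 17, 2002: 365 days.
Oct 17, 2002 → Oct 17, 2003: 365 days.
Oct 17, 2003 → Oct 17, 2004: 366 days (Feb 29, 2004 is in that span).
Oct 17, 2004 → Oct 17, 2005: 365 days.
Oct 17, 2005 → Oct 17, 2006: 365 days.
Oct 17, 2006 → Oct 17, 2007: 365 days.
Oct 17, 2007 → Oct 17, 2008: 366 days (Feb 29, 2008 is in that span).
Oct 17, 2008 → Oct 17, 2009: 365 days.
Oct 17, 2009 → Oct 17, 2010: 365 days.
Oct 17, 2010 → Oct 17, 2011: 365 days.
Oct 17, 2011 → Oct 17, 2012: 366 days (Feb 29, 2012 is in that span).
Oct 17, 2012 → Oct 17, 2013: 365 days.
Oct 17, 2013 → Oct 17, 2014: 365 days.
Oct 17, 2014 → Oct 17, 2015: 365 days.
Oct 17, 2015 → Nov 17, 2015: 31 days (October has 31).
Nov 17, 2015 → Dec 17, 2015: 30 days (November has 30).
Dec 17, 2015 → Jan 17, 2016: 31 days (December has 31).
Jan 17, 2016 → Feb 17, 2016: 31 days (January has 31).
Feb 17, 2016 → Mar 17, 2016: 29 days (February has 29).
Mar 17, 2016 → Apr 17, 2016: 31 days (March has 31).
Apr 17, 2016 → May 17, 2016: 30 days (April has 30).
May 17, 2016 → Jun 17, 2016: 31 days (May has 31).
Jun 17, 2016 → Jul 17, 2016: 30 days (June has 30).
Jul 17, 2016 → Aug 15, 2016: 29 days.
Total: 5416 days.

5416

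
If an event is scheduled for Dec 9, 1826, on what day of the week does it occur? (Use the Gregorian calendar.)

Saturday

Doomsday rule: the anchor day for the 1800s is Friday. For year 26: 26÷12 = 2 r 2, and 2÷4 = 0, so 2+2+0 = 4.
Friday + 4 ≡ Tuesday — that's 1826's doomsday.
In December the doomsday date is Dec 12.
Dec 9 is 3 days before Dec 12; 3 mod 7 = 3, so Tuesday − 3 = Saturday.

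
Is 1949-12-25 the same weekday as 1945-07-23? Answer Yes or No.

From Jul 23, 1945 to Dec 25, 1949 is 1616 days.
1616 mod 7 = 6, so they are different weekdays.
(Jul 23, 1945 is a Monday; Dec 25, 1949 is a Sunday.)

No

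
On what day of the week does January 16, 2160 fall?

Wednesday

Doomsday rule: the anchor day for the 2100s is Sunday. For year 60: 60÷12 = 5 r 0, and 0÷4 = 0, so 5+0+0 = 5.
Sunday + 5 ≡ Friday — that's 2160's doomsday.
In January the doomsday date is Jan 4 (2160 is a leap year (divisible by 4)).
Jan 16 is 12 days after Jan 4; 12 mod 7 = 5, so Friday + 5 = Wednesday.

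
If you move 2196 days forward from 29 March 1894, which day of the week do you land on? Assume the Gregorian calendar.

Mar 29, 1894 is a Thursday.
2196 mod 7 = 5, so 2196 days after a Thursday is Thursday + 5 = Tuesday.

Tuesday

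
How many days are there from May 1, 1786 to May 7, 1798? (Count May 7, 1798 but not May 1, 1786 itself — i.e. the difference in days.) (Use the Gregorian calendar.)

4389

May 1, 1786 → May 1, 1787: 365 days.
May 1, 1787 → May 1, 1788: 366 days (Feb 29, 1788 is in that span).
May 1, 1788 → May 1, 1789: 365 days.
May 1, 1789 → May 1, 1790: 365 days.
May 1, 1790 → May 1, 1791: 365 days.
May 1, 1791 → May 1, 1792: 366 days (Feb 29, 1792 is in that span).
May 1, 1792 → May 1, 1793: 365 days.
May 1, 1793 → May 1, 1794: 365 days.
May 1, 1794 → May 1, 1795: 365 days.
May 1, 1795 → May 1, 1796: 366 days (Feb 29, 1796 is in that span).
May 1, 1796 → May 1, 1797: 365 days.
May 1, 1797 → Jun 1, 1797: 31 days (May has 31).
Jun 1, 1797 → Jul 1, 1797: 30 days (June has 30).
Jul 1, 1797 → Aug 1, 1797: 31 days (July has 31).
Aug 1, 1797 → Sep 1, 1797: 31 days (August has 31).
Sep 1, 1797 → Oct 1, 1797: 30 days (September has 30).
Oct 1, 1797 → Nov 1, 1797: 31 days (October has 31).
Nov 1, 1797 → Dec 1, 1797: 30 days (November has 30).
Dec 1, 1797 → Jan 1, 1798: 31 days (December has 31).
Jan 1, 1798 → Feb 1, 1798: 31 days (January has 31).
Feb 1, 1798 → Mar 1, 1798: 28 days (February has 28).
Mar 1, 1798 → Apr 1, 1798: 31 days (March has 31).
Apr 1, 1798 → May 1, 1798: 30 days (April has 30).
May 1, 1798 → May 7, 1798: 6 days.
Total: 4389 days.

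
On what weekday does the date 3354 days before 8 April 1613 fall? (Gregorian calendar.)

Sunday

First find the weekday of Apr 8, 1613. Doomsday rule: the anchor day for the 1600s is Tuesday. For year 13: 13÷12 = 1 r 1, and 1÷4 = 0, so 1+1+0 = 2.
Tuesday + 2 ≡ Thursday — that's 1613's doomsday.
In April the doomsday date is Apr 4.
Apr 8 is 4 days after Apr 4; 4 mod 7 = 4, so Thursday + 4 = Monday.
3354 mod 7 = 1, so 3354 days before a Monday is Monday − 1 = Sunday.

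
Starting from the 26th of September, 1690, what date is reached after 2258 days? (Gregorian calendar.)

December 1, 1696

+365 (one year) → Sep 26, 1691 (1893 left).
+366 (one year; includes Feb 29, 1692) → Sep 26, 1692 (1527 left).
+365 (one year) → Sep 26, 1693 (1162 left).
+365 (one year) → Sep 26, 1694 (797 left).
+365 (one year) → Sep 26, 1695 (432 left).
+366 (one year; includes Feb 29, 1696) → Sep 26, 1696 (66 left).
Sep has 30 days: +5 → Oct 1, 1696 (61 left).
Oct has 31 days: +31 → Nov 1, 1696 (30 left).
Nov has 30 days: +30 → Dec 1, 1696 (0 left).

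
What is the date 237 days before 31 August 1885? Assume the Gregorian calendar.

January 6, 1885

−31 → Jul 31, 1885 (end of Jul, 31 days; 206 left).
−31 → Jun 30, 1885 (end of Jun, 30 days; 175 left).
−30 → May 31, 1885 (end of May, 31 days; 145 left).
−31 → Apr 30, 1885 (end of Apr, 30 days; 114 left).
−30 → Mar 31, 1885 (end of Mar, 31 days; 84 left).
−31 → Feb 28, 1885 (end of Feb, 28 days; 53 left).
−28 → Jan 31, 1885 (end of Jan, 31 days; 25 left).
−25 → Jan 6, 1885.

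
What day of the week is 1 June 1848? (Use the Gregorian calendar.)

Doomsday rule: the anchor day for the 1800s is Friday. For year 48: 48÷12 = 4 r 0, and 0÷4 = 0, so 4+0+0 = 4.
Friday + 4 ≡ Tuesday — that's 1848's doomsday.
In June the doomsday date is Jun 6.
Jun 1 is 5 days before Jun 6; 5 mod 7 = 5, so Tuesday − 5 = Thursday.

Thursday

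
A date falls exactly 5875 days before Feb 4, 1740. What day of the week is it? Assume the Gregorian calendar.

Tuesday

First find the weekday of Feb 4, 1740. Doomsday rule: the anchor day for the 1700s is Sunday. For year 40: 40÷12 = 3 r 4, and 4÷4 = 1, so 3+4+1 = 8.
Sunday + 8 ≡ Monday — that's 1740's doomsday.
In February the doomsday date is Feb 29 (1740 is a leap year (divisible by 4)).
Feb 4 is 25 days before Feb 29; 25 mod 7 = 4, so Monday − 4 = Thursday.
5875 mod 7 = 2, so 5875 days before a Thursday is Thursday − 2 = Tuesday.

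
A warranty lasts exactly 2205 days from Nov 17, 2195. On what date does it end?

+366 (one year; includes Feb 29, 2196) → Nov 17, 2196 (1839 left).
+365 (one year) → Nov 17, 2197 (1474 left).
+365 (one year) → Nov 17, 2198 (1109 left).
+365 (one year) → Nov 17, 2199 (744 left).
+365 (one year) → Nov 17, 2200 (379 left).
Nov has 30 days: +14 → Dec 1, 2200 (365 left).
Dec has 31 days: +31 → Jan 1, 2201 (334 left).
Jan has 31 days: +31 → Feb 1, 2201 (303 left).
Feb has 28 days: +28 → Mar 1, 2201 (275 left).
Mar has 31 days: +31 → Apr 1, 2201 (244 left).
Apr has 30 days: +30 → May 1, 2201 (214 left).
May has 31 days: +31 → Jun 1, 2201 (183 left).
Jun has 30 days: +30 → Jul 1, 2201 (153 left).
Jul has 31 days: +31 → Aug 1, 2201 (122 left).
Aug has 31 days: +31 → Sep 1, 2201 (91 left).
Sep has 30 days: +30 → Oct 1, 2201 (61 left).
Oct has 31 days: +31 → Nov 1, 2201 (30 left).
Nov has 30 days: +30 → Dec 1, 2201 (0 left).

December 1, 2201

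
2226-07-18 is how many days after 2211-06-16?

5511

Jun 16, 2211 → Jun 16, 2212: 366 days (Feb 29, 2212 is in that span).
Jun 16, 2212 → Jun 16, 2213: 365 days.
Jun 16, 2213 → Jun 16, 2214: 365 days.
Jun 16, 2214 → Jun 16, 2215: 365 days.
Jun 16, 2215 → Jun 16, 2216: 366 days (Feb 29, 2216 is in that span).
Jun 16, 2216 → Jun 16, 2217: 365 days.
Jun 16, 2217 → Jun 16, 2218: 365 days.
Jun 16, 2218 → Jun 16, 2219: 365 days.
Jun 16, 2219 → Jun 16, 2220: 366 days (Feb 29, 2220 is in that span).
Jun 16, 2220 → Jun 16, 2221: 365 days.
Jun 16, 2221 → Jun 16, 2222: 365 days.
Jun 16, 2222 → Jun 16, 2223: 365 days.
Jun 16, 2223 → Jun 16, 2224: 366 days (Feb 29, 2224 is in that span).
Jun 16, 2224 → Jun 16, 2225: 365 days.
Jun 16, 2225 → Jul 16, 2225: 30 days (June has 30).
Jul 16, 2225 → Aug 16, 2225: 31 days (July has 31).
Aug 16, 2225 → Sep 16, 2225: 31 days (August has 31).
Sep 16, 2225 → Oct 16, 2225: 30 days (September has 30).
Oct 16, 2225 → Nov 16, 2225: 31 days (October has 31).
Nov 16, 2225 → Dec 16, 2225: 30 days (November has 30).
Dec 16, 2225 → Jan 16, 2226: 31 days (December has 31).
Jan 16, 2226 → Feb 16, 2226: 31 days (January has 31).
Feb 16, 2226 → Mar 16, 2226: 28 days (February has 28).
Mar 16, 2226 → Apr 16, 2226: 31 days (March has 31).
Apr 16, 2226 → May 16, 2226: 30 days (April has 30).
May 16, 2226 → Jun 16, 2226: 31 days (May has 31).
Jun 16, 2226 → Jul 16, 2226: 30 days (June has 30).
Jul 16, 2226 → Jul 18, 2226: 2 days.
Total: 5511 days.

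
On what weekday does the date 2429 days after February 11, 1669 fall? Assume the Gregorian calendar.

Feb 11, 1669 is a Monday.
2429 mod 7 = 0, so 2429 days after a Monday is Monday + 0 = Monday.

Monday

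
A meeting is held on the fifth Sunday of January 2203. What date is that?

January 30, 2203

January 1, 2203 is a Saturday.
The first Sunday is therefore January 2 (1 days later).
The fifth Sunday is 2 + 4×7 = January 30.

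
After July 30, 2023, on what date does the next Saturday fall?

Jul 30, 2023 is a Sunday.
From Sunday to the next Saturday is 6 days.
Jul 30, 2023 + 6 = Aug 5, 2023.

August 5, 2023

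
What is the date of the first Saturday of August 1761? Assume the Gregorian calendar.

August 1, 1761 is a Saturday.
The first Saturday is therefore August 1 (same day).

August 1, 1761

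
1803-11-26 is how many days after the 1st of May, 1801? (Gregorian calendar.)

May 1, 1801 → May 1, 1802: 365 days.
May 1, 1802 → May 1, 1803: 365 days.
May 1, 1803 → Jun 1, 1803: 31 days (May has 31).
Jun 1, 1803 → Jul 1, 1803: 30 days (June has 30).
Jul 1, 1803 → Aug 1, 1803: 31 days (July has 31).
Aug 1, 1803 → Sep 1, 1803: 31 days (August has 31).
Sep 1, 1803 → Oct 1, 1803: 30 days (September has 30).
Oct 1, 1803 → Nov 1, 1803: 31 days (October has 31).
Nov 1, 1803 → Nov 26, 1803: 25 days.
Total: 939 days.

939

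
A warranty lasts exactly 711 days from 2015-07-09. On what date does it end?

June 19, 2017

+366 (one year; includes Feb 29, 2016) → Jul 9, 2016 (345 left).
Jul has 31 days: +23 → Aug 1, 2016 (322 left).
Aug has 31 days: +31 → Sep 1, 2016 (291 left).
Sep has 30 days: +30 → Oct 1, 2016 (261 left).
Oct has 31 days: +31 → Nov 1, 2016 (230 left).
Nov has 30 days: +30 → Dec 1, 2016 (200 left).
Dec has 31 days: +31 → Jan 1, 2017 (169 left).
Jan has 31 days: +31 → Feb 1, 2017 (138 left).
Feb has 28 days: +28 → Mar 1, 2017 (110 left).
Mar has 31 days: +31 → Apr 1, 2017 (79 left).
Apr has 30 days: +30 → May 1, 2017 (49 left).
May has 31 days: +31 → Jun 1, 2017 (18 left).
+18 → Jun 19, 2017.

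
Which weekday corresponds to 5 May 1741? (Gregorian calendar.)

Friday

Doomsday rule: the anchor day for the 1700s is Sunday. For year 41: 41÷12 = 3 r 5, and 5÷4 = 1, so 3+5+1 = 9.
Sunday + 9 ≡ Tuesday — that's 1741's doomsday.
In May the doomsday date is May 9.
May 5 is 4 days before May 9; 4 mod 7 = 4, so Tuesday − 4 = Friday.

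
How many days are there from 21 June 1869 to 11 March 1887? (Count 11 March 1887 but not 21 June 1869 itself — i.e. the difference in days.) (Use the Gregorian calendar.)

Jun 21, 1869 → Jun 21, 1870: 365 days.
Jun 21, 1870 → Jun 21, 1871: 365 days.
Jun 21, 1871 → Jun 21, 1872: 366 days (Feb 29, 1872 is in that span).
Jun 21, 1872 → Jun 21, 1873: 365 days.
Jun 21, 1873 → Jun 21, 1874: 365 days.
Jun 21, 1874 → Jun 21, 1875: 365 days.
Jun 21, 1875 → Jun 21, 1876: 366 days (Feb 29, 1876 is in that span).
Jun 21, 1876 → Jun 21, 1877: 365 days.
Jun 21, 1877 → Jun 21, 1878: 365 days.
Jun 21, 1878 → Jun 21, 1879: 365 days.
Jun 21, 1879 → Jun 21, 1880: 366 days (Feb 29, 1880 is in that span).
Jun 21, 1880 → Jun 21, 1881: 365 days.
Jun 21, 1881 → Jun 21, 1882: 365 days.
Jun 21, 1882 → Jun 21, 1883: 365 days.
Jun 21, 1883 → Jun 21, 1884: 366 days (Feb 29, 1884 is in that span).
Jun 21, 1884 → Jun 21, 1885: 365 days.
Jun 21, 1885 → Jun 21, 1886: 365 days.
Jun 21, 1886 → Jul 21, 1886: 30 days (June has 30).
Jul 21, 1886 → Aug 21, 1886: 31 days (July has 31).
Aug 21, 1886 → Sep 21, 1886: 31 days (August has 31).
Sep 21, 1886 → Oct 21, 1886: 30 days (September has 30).
Oct 21, 1886 → Nov 21, 1886: 31 days (October has 31).
Nov 21, 1886 → Dec 21, 1886: 30 days (November has 30).
Dec 21, 1886 → Jan 21, 1887: 31 days (December has 31).
Jan 21, 1887 → Feb 21, 1887: 31 days (January has 31).
Feb 21, 1887 → Mar 11, 1887: 18 days.
Total: 6472 days.

6472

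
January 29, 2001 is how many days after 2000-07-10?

203

Jul 10, 2000 → Aug 10, 2000: 31 days (July has 31).
Aug 10, 2000 → Sep 10, 2000: 31 days (August has 31).
Sep 10, 2000 → Oct 10, 2000: 30 days (September has 30).
Oct 10, 2000 → Nov 10, 2000: 31 days (October has 31).
Nov 10, 2000 → Dec 10, 2000: 30 days (November has 30).
Dec 10, 2000 → Jan 10, 2001: 31 days (December has 31).
Jan 10, 2001 → Jan 29, 2001: 19 days.
Total: 203 days.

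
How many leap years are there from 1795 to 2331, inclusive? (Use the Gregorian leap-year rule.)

Multiples of 4 in [1795,2331]: 134.
Of those, multiples of 100: 6 (not leap unless ÷400).
Multiples of 400: 1.
Leap years = 134 − 6 + 1 = 129.

129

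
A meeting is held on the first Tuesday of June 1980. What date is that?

June 3, 1980

June 1, 1980 is a Sunday.
The first Tuesday is therefore June 3 (2 days later).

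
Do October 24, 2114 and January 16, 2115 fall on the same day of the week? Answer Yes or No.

Yes

From Oct 24, 2114 to Jan 16, 2115 is 84 days.
84 mod 7 = 0, so they are the same weekday.
(Oct 24, 2114 is a Wednesday; Jan 16, 2115 is a Wednesday.)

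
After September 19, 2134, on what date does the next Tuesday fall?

Sep 19, 2134 is a Sunday.
From Sunday to the next Tuesday is 2 days.
Sep 19, 2134 + 2 = Sep 21, 2134.

September 21, 2134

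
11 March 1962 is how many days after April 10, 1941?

Apr 10, 1941 → Apr 10, 1942: 365 days.
Apr 10, 1942 → Apr 10, 1943: 365 days.
Apr 10, 1943 → Apr 10, 1944: 366 days (Feb 29, 1944 is in that span).
Apr 10, 1944 → Apr 10, 1945: 365 days.
Apr 10, 1945 → Apr 10, 1946: 365 days.
Apr 10, 1946 → Apr 10, 1947: 365 days.
Apr 10, 1947 → Apr 10, 1948: 366 days (Feb 29, 1948 is in that span).
Apr 10, 1948 → Apr 10, 1949: 365 days.
Apr 10, 1949 → Apr 10, 1950: 365 days.
Apr 10, 1950 → Apr 10, 1951: 365 days.
Apr 10, 1951 → Apr 10, 1952: 366 days (Feb 29, 1952 is in that span).
Apr 10, 1952 → Apr 10, 1953: 365 days.
Apr 10, 1953 → Apr 10, 1954: 365 days.
Apr 10, 1954 → Apr 10, 1955: 365 days.
Apr 10, 1955 → Apr 10, 1956: 366 days (Feb 29, 1956 is in that span).
Apr 10, 1956 → Apr 10, 1957: 365 days.
Apr 10, 1957 → Apr 10, 1958: 365 days.
Apr 10, 1958 → Apr 10, 1959: 365 days.
Apr 10, 1959 → Apr 10, 1960: 366 days (Feb 29, 1960 is in that span).
Apr 10, 1960 → Apr 10, 1961: 365 days.
Apr 10, 1961 → May 10, 1961: 30 days (April has 30).
May 10, 1961 → Jun 10, 1961: 31 days (May has 31).
Jun 10, 1961 → Jul 10, 1961: 30 days (June has 30).
Jul 10, 1961 → Aug 10, 1961: 31 days (July has 31).
Aug 10, 1961 → Sep 10, 1961: 31 days (August has 31).
Sep 10, 1961 → Oct 10, 1961: 30 days (September has 30).
Oct 10, 1961 → Nov 10, 1961: 31 days (October has 31).
Nov 10, 1961 → Dec 10, 1961: 30 days (November has 30).
Dec 10, 1961 → Jan 10, 1962: 31 days (December has 31).
Jan 10, 1962 → Feb 10, 1962: 31 days (January has 31).
Feb 10, 1962 → Mar 10, 1962: 28 days (February has 28).
Mar 10, 1962 → Mar 11, 1962: 1 days.
Total: 7640 days.

7640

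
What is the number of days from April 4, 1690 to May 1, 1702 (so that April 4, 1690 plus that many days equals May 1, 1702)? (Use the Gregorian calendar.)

4409

Apr 4, 1690 → Apr 4, 1691: 365 days.
Apr 4, 1691 → Apr 4, 1692: 366 days (Feb 29, 1692 is in that span).
Apr 4, 1692 → Apr 4, 1693: 365 days.
Apr 4, 1693 → Apr 4, 1694: 365 days.
Apr 4, 1694 → Apr 4, 1695: 365 days.
Apr 4, 1695 → Apr 4, 1696: 366 days (Feb 29, 1696 is in that span).
Apr 4, 1696 → Apr 4, 1697: 365 days.
Apr 4, 1697 → Apr 4, 1698: 365 days.
Apr 4, 1698 → Apr 4, 1699: 365 days.
Apr 4, 1699 → Apr 4, 1700: 365 days.
Apr 4, 1700 → Apr 4, 1701: 365 days.
Apr 4, 1701 → May 4, 1701: 30 days (April has 30).
May 4, 1701 → Jun 4, 1701: 31 days (May has 31).
Jun 4, 1701 → Jul 4, 1701: 30 days (June has 30).
Jul 4, 1701 → Aug 4, 1701: 31 days (July has 31).
Aug 4, 1701 → Sep 4, 1701: 31 days (August has 31).
Sep 4, 1701 → Oct 4, 1701: 30 days (September has 30).
Oct 4, 1701 → Nov 4, 1701: 31 days (October has 31).
Nov 4, 1701 → Dec 4, 1701: 30 days (November has 30).
Dec 4, 1701 → Jan 4, 1702: 31 days (December has 31).
Jan 4, 1702 → Feb 4, 1702: 31 days (January has 31).
Feb 4, 1702 → Mar 4, 1702: 28 days (February has 28).
Mar 4, 1702 → Apr 4, 1702: 31 days (March has 31).
Apr 4, 1702 → May 1, 1702: 27 days.
Total: 4409 days.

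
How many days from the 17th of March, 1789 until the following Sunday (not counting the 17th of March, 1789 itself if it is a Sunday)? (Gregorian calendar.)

5

Mar 17, 1789 is a Tuesday.
From Tuesday to the next Sunday is 5 days.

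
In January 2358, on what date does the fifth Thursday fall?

January 30, 2358

January 1, 2358 is a Wednesday.
The first Thursday is therefore January 2 (1 days later).
The fifth Thursday is 2 + 4×7 = January 30.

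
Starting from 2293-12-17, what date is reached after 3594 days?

October 21, 2303

+365 (one year) → Dec 17, 2294 (3229 left).
+365 (one year) → Dec 17, 2295 (2864 left).
+366 (one year; includes Feb 29, 2296) → Dec 17, 2296 (2498 left).
+365 (one year) → Dec 17, 2297 (2133 left).
+365 (one year) → Dec 17, 2298 (1768 left).
+365 (one year) → Dec 17, 2299 (1403 left).
+365 (one year) → Dec 17, 2300 (1038 left).
+365 (one year) → Dec 17, 2301 (673 left).
+365 (one year) → Dec 17, 2302 (308 left).
Dec has 31 days: +15 → Jan 1, 2303 (293 left).
Jan has 31 days: +31 → Feb 1, 2303 (262 left).
Feb has 28 days: +28 → Mar 1, 2303 (234 left).
Mar has 31 days: +31 → Apr 1, 2303 (203 left).
Apr has 30 days: +30 → May 1, 2303 (173 left).
May has 31 days: +31 → Jun 1, 2303 (142 left).
Jun has 30 days: +30 → Jul 1, 2303 (112 left).
Jul has 31 days: +31 → Aug 1, 2303 (81 left).
Aug has 31 days: +31 → Sep 1, 2303 (50 left).
Sep has 30 days: +30 → Oct 1, 2303 (20 left).
+20 → Oct 21, 2303.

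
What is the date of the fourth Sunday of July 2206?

July 1, 2206 is a Tuesday.
The first Sunday is therefore July 6 (5 days later).
The fourth Sunday is 6 + 3×7 = July 27.

July 27, 2206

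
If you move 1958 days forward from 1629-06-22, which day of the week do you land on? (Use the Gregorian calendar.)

Jun 22, 1629 is a Friday.
1958 mod 7 = 5, so 1958 days after a Friday is Friday + 5 = Wednesday.

Wednesday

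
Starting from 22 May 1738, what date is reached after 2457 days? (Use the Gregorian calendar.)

+365 (one year) → May 22, 1739 (2092 left).
+366 (one year; includes Feb 29, 1740) → May 22, 1740 (1726 left).
+365 (one year) → May 22, 1741 (1361 left).
+365 (one year) → May 22, 1742 (996 left).
+365 (one year) → May 22, 1743 (631 left).
+366 (one year; includes Feb 29, 1744) → May 22, 1744 (265 left).
May has 31 days: +10 → Jun 1, 1744 (255 left).
Jun has 30 days: +30 → Jul 1, 1744 (225 left).
Jul has 31 days: +31 → Aug 1, 1744 (194 left).
Aug has 31 days: +31 → Sep 1, 1744 (163 left).
Sep has 30 days: +30 → Oct 1, 1744 (133 left).
Oct has 31 days: +31 → Nov 1, 1744 (102 left).
Nov has 30 days: +30 → Dec 1, 1744 (72 left).
Dec has 31 days: +31 → Jan 1, 1745 (41 left).
Jan has 31 days: +31 → Feb 1, 1745 (10 left).
+10 → Feb 11, 1745.

February 11, 1745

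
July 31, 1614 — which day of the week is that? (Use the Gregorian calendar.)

Thursday

Doomsday rule: the anchor day for the 1600s is Tuesday. For year 14: 14÷12 = 1 r 2, and 2÷4 = 0, so 1+2+0 = 3.
Tuesday + 3 ≡ Friday — that's 1614's doomsday.
In July the doomsday date is Jul 11.
Jul 31 is 20 days after Jul 11; 20 mod 7 = 6, so Friday + 6 = Thursday.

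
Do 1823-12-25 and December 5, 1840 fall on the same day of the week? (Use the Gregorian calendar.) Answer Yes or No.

No

From Dec 25, 1823 to Dec 5, 1840 is 6190 days.
6190 mod 7 = 2, so they are different weekdays.
(Dec 25, 1823 is a Thursday; Dec 5, 1840 is a Saturday.)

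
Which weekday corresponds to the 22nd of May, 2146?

Doomsday rule: the anchor day for the 2100s is Sunday. For year 46: 46÷12 = 3 r 10, and 10÷4 = 2, so 3+10+2 = 15.
Sunday + 15 ≡ Monday — that's 2146's doomsday.
In May the doomsday date is May 9.
May 22 is 13 days after May 9; 13 mod 7 = 6, so Monday + 6 = Sunday.

Sunday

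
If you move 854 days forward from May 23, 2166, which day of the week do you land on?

May 23, 2166 is a Friday.
854 mod 7 = 0, so 854 days after a Friday is Friday + 0 = Friday.

Friday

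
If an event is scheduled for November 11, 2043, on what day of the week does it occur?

Wednesday

January 1, 2043 is a Thursday.
Jan 1, 2043 → Feb 1, 2043: 31 days (January has 31).
Feb 1, 2043 → Mar 1, 2043: 28 days (February has 28).
Mar 1, 2043 → Apr 1, 2043: 31 days (March has 31).
Apr 1, 2043 → May 1, 2043: 30 days (April has 30).
May 1, 2043 → Jun 1, 2043: 31 days (May has 31).
Jun 1, 2043 → Jul 1, 2043: 30 days (June has 30).
Jul 1, 2043 → Aug 1, 2043: 31 days (July has 31).
Aug 1, 2043 → Sep 1, 2043: 31 days (August has 31).
Sep 1, 2043 → Oct 1, 2043: 30 days (September has 30).
Oct 1, 2043 → Nov 1, 2043: 31 days (October has 31).
Nov 1, 2043 → Nov 11, 2043: 10 days.
Total: 314 days.
314 mod 7 = 6, so Thursday + 6 = Wednesday.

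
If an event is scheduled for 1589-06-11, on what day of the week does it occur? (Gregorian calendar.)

Sunday

Doomsday rule: the anchor day for the 1500s is Wednesday. For year 89: 89÷12 = 7 r 5, and 5÷4 = 1, so 7+5+1 = 13.
Wednesday + 13 ≡ Tuesday — that's 1589's doomsday.
In June the doomsday date is Jun 6.
Jun 11 is 5 days after Jun 6; 5 mod 7 = 5, so Tuesday + 5 = Sunday.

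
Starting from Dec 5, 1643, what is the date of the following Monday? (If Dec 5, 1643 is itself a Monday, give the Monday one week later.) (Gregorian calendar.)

December 7, 1643

Dec 5, 1643 is a Saturday.
From Saturday to the next Monday is 2 days.
Dec 5, 1643 + 2 = Dec 7, 1643.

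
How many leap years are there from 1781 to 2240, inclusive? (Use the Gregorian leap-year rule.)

111

Multiples of 4 in [1781,2240]: 115.
Of those, multiples of 100: 5 (not leap unless ÷400).
Multiples of 400: 1.
Leap years = 115 − 5 + 1 = 111.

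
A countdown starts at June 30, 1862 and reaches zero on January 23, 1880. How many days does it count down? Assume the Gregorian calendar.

Jun 30, 1862 → Jun 30, 1863: 365 days.
Jun 30, 1863 → Jun 30, 1864: 366 days (Feb 29, 1864 is in that span).
Jun 30, 1864 → Jun 30, 1865: 365 days.
Jun 30, 1865 → Jun 30, 1866: 365 days.
Jun 30, 1866 → Jun 30, 1867: 365 days.
Jun 30, 1867 → Jun 30, 1868: 366 days (Feb 29, 1868 is in that span).
Jun 30, 1868 → Jun 30, 1869: 365 days.
Jun 30, 1869 → Jun 30, 1870: 365 days.
Jun 30, 1870 → Jun 30, 1871: 365 days.
Jun 30, 1871 → Jun 30, 1872: 366 days (Feb 29, 1872 is in that span).
Jun 30, 1872 → Jun 30, 1873: 365 days.
Jun 30, 1873 → Jun 30, 1874: 365 days.
Jun 30, 1874 → Jun 30, 1875: 365 days.
Jun 30, 1875 → Jun 30, 1876: 366 days (Feb 29, 1876 is in that span).
Jun 30, 1876 → Jun 30, 1877: 365 days.
Jun 30, 1877 → Jun 30, 1878: 365 days.
Jun 30, 1878 → Jun 30, 1879: 365 days.
Jun 30, 1879 → Jul 30, 1879: 30 days (June has 30).
Jul 30, 1879 → Aug 30, 1879: 31 days (July has 31).
Aug 30, 1879 → Sep 30, 1879: 31 days (August has 31).
Sep 30, 1879 → Oct 30, 1879: 30 days (September has 30).
Oct 30, 1879 → Nov 30, 1879: 31 days (October has 31).
Nov 30, 1879 → Dec 30, 1879: 30 days (November has 30).
Dec 30, 1879 → Jan 23, 1880: 24 days.
Total: 6416 days.

6416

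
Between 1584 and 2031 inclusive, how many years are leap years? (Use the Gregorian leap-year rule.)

Multiples of 4 in [1584,2031]: 112.
Of those, multiples of 100: 5 (not leap unless ÷400).
Multiples of 400: 2.
Leap years = 112 − 5 + 2 = 109.

109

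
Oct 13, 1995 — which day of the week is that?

Doomsday rule: the anchor day for the 1900s is Wednesday. For year 95: 95÷12 = 7 r 11, and 11÷4 = 2, so 7+11+2 = 20.
Wednesday + 20 ≡ Tuesday — that's 1995's doomsday.
In October the doomsday date is Oct 10.
Oct 13 is 3 days after Oct 10; 3 mod 7 = 3, so Tuesday + 3 = Friday.

Friday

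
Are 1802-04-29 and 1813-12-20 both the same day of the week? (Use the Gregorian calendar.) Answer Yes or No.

No

From Apr 29, 1802 to Dec 20, 1813 is 4253 days.
4253 mod 7 = 4, so they are different weekdays.
(Apr 29, 1802 is a Thursday; Dec 20, 1813 is a Monday.)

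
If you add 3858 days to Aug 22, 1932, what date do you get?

March 16, 1943

+365 (one year) → Aug 22, 1933 (3493 left).
+365 (one year) → Aug 22, 1934 (3128 left).
+365 (one year) → Aug 22, 1935 (2763 left).
+366 (one year; includes Feb 29, 1936) → Aug 22, 1936 (2397 left).
+365 (one year) → Aug 22, 1937 (2032 left).
+365 (one year) → Aug 22, 1938 (1667 left).
+365 (one year) → Aug 22, 1939 (1302 left).
+366 (one year; includes Feb 29, 1940) → Aug 22, 1940 (936 left).
+365 (one year) → Aug 22, 1941 (571 left).
+365 (one year) → Aug 22, 1942 (206 left).
Aug has 31 days: +10 → Sep 1, 1942 (196 left).
Sep has 30 days: +30 → Oct 1, 1942 (166 left).
Oct has 31 days: +31 → Nov 1, 1942 (135 left).
Nov has 30 days: +30 → Dec 1, 1942 (105 left).
Dec has 31 days: +31 → Jan 1, 1943 (74 left).
Jan has 31 days: +31 → Feb 1, 1943 (43 left).
Feb has 28 days: +28 → Mar 1, 1943 (15 left).
+15 → Mar 16, 1943.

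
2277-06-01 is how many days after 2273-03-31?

Mar 31, 2273 → Mar 31, 2274: 365 days.
Mar 31, 2274 → Mar 31, 2275: 365 days.
Mar 31, 2275 → Mar 31, 2276: 366 days (Feb 29, 2276 is in that span).
Mar 31, 2276 → Mar 31, 2277: 365 days.
Mar 31, 2277 → Apr 30, 2277: 30 days (March has 31).
Apr 30, 2277 → May 30, 2277: 30 days (April has 30).
May 30, 2277 → Jun 1, 2277: 2 days.
Total: 1523 days.

1523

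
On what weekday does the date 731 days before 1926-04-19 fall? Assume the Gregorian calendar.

Apr 19, 1926 is a Monday.
731 mod 7 = 3, so 731 days before a Monday is Monday − 3 = Friday.

Friday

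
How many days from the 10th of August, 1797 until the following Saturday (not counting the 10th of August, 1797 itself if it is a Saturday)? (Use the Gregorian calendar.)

2

Aug 10, 1797 is a Thursday.
From Thursday to the next Saturday is 2 days.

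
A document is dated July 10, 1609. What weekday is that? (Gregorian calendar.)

Friday

Doomsday rule: the anchor day for the 1600s is Tuesday. For year 09: 9÷12 = 0 r 9, and 9÷4 = 2, so 0+9+2 = 11.
Tuesday + 11 ≡ Saturday — that's 1609's doomsday.
In July the doomsday date is Jul 11.
Jul 10 is 1 day before Jul 11; 1 mod 7 = 1, so Saturday − 1 = Friday.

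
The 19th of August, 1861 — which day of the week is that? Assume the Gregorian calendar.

Doomsday rule: the anchor day for the 1800s is Friday. For year 61: 61÷12 = 5 r 1, and 1÷4 = 0, so 5+1+0 = 6.
Friday + 6 ≡ Thursday — that's 1861's doomsday.
In August the doomsday date is Aug 8.
Aug 19 is 11 days after Aug 8; 11 mod 7 = 4, so Thursday + 4 = Monday.

Monday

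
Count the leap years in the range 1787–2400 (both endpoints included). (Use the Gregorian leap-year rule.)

149

Multiples of 4 in [1787,2400]: 154.
Of those, multiples of 100: 7 (not leap unless ÷400).
Multiples of 400: 2.
Leap years = 154 − 7 + 2 = 149.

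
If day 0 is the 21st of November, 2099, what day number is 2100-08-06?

258

Nov 21, 2099 → Dec 21, 2099: 30 days (November has 30).
Dec 21, 2099 → Jan 21, 2100: 31 days (December has 31).
Jan 21, 2100 → Feb 21, 2100: 31 days (January has 31).
Feb 21, 2100 → Mar 21, 2100: 28 days (February has 28).
Mar 21, 2100 → Apr 21, 2100: 31 days (March has 31).
Apr 21, 2100 → May 21, 2100: 30 days (April has 30).
May 21, 2100 → Jun 21, 2100: 31 days (May has 31).
Jun 21, 2100 → Jul 21, 2100: 30 days (June has 30).
Jul 21, 2100 → Aug 6, 2100: 16 days.
Total: 258 days.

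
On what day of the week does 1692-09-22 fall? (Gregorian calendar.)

Doomsday rule: the anchor day for the 1600s is Tuesday. For year 92: 92÷12 = 7 r 8, and 8÷4 = 2, so 7+8+2 = 17.
Tuesday + 17 ≡ Friday — that's 1692's doomsday.
In September the doomsday date is Sep 5.
Sep 22 is 17 days after Sep 5; 17 mod 7 = 3, so Friday + 3 = Monday.

Monday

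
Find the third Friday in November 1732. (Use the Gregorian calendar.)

November 21, 1732

November 1, 1732 is a Saturday.
The first Friday is therefore November 7 (6 days later).
The third Friday is 7 + 2×7 = November 21.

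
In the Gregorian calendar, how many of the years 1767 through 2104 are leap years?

Multiples of 4 in [1767,2104]: 85.
Of those, multiples of 100: 4 (not leap unless ÷400).
Multiples of 400: 1.
Leap years = 85 − 4 + 1 = 82.

82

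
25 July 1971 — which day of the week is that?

January 1, 1971 is a Friday.
Jan 1, 1971 → Feb 1, 1971: 31 days (January has 31).
Feb 1, 1971 → Mar 1, 1971: 28 days (February has 28).
Mar 1, 1971 → Apr 1, 1971: 31 days (March has 31).
Apr 1, 1971 → May 1, 1971: 30 days (April has 30).
May 1, 1971 → Jun 1, 1971: 31 days (May has 31).
Jun 1, 1971 → Jul 1, 1971: 30 days (June has 30).
Jul 1, 1971 → Jul 25, 1971: 24 days.
Total: 205 days.
205 mod 7 = 2, so Friday + 2 = Sunday.

Sunday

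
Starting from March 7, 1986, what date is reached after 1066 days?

February 5, 1989

+365 (one year) → Mar 7, 1987 (701 left).
+366 (one year; includes Feb 29, 1988) → Mar 7, 1988 (335 left).
Mar has 31 days: +25 → Apr 1, 1988 (310 left).
Apr has 30 days: +30 → May 1, 1988 (280 left).
May has 31 days: +31 → Jun 1, 1988 (249 left).
Jun has 30 days: +30 → Jul 1, 1988 (219 left).
Jul has 31 days: +31 → Aug 1, 1988 (188 left).
Aug has 31 days: +31 → Sep 1, 1988 (157 left).
Sep has 30 days: +30 → Oct 1, 1988 (127 left).
Oct has 31 days: +31 → Nov 1, 1988 (96 left).
Nov has 30 days: +30 → Dec 1, 1988 (66 left).
Dec has 31 days: +31 → Jan 1, 1989 (35 left).
Jan has 31 days: +31 → Feb 1, 1989 (4 left).
+4 → Feb 5, 1989.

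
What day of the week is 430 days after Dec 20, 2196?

First find the weekday of Dec 20, 2196. Doomsday rule: the anchor day for the 2100s is Sunday. For year 96: 96÷12 = 8 r 0, and 0÷4 = 0, so 8+0+0 = 8.
Sunday + 8 ≡ Monday — that's 2196's doomsday.
In December the doomsday date is Dec 12.
Dec 20 is 8 days after Dec 12; 8 mod 7 = 1, so Monday + 1 = Tuesday.
430 mod 7 = 3, so 430 days after a Tuesday is Tuesday + 3 = Friday.

Friday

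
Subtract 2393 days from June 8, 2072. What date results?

−366 (one year; includes Feb 29, 2072) → Jun 8, 2071 (2027 left).
−365 (one year) → Jun 8, 2070 (1662 left).
−365 (one year) → Jun 8, 2069 (1297 left).
−365 (one year) → Jun 8, 2068 (932 left).
−366 (one year; includes Feb 29, 2068) → Jun 8, 2067 (566 left).
−365 (one year) → Jun 8, 2066 (201 left).
−8 → May 31, 2066 (end of May, 31 days; 193 left).
−31 → Apr 30, 2066 (end of Apr, 30 days; 162 left).
−30 → Mar 31, 2066 (end of Mar, 31 days; 132 left).
−31 → Feb 28, 2066 (end of Feb, 28 days; 101 left).
−28 → Jan 31, 2066 (end of Jan, 31 days; 73 left).
−31 → Dec 31, 2065 (end of Dec, 31 days; 42 left).
−31 → Nov 30, 2065 (end of Nov, 30 days; 11 left).
−11 → Nov 19, 2065.

November 19, 2065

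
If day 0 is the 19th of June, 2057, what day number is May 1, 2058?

316

Jun 19, 2057 → Jul 19, 2057: 30 days (June has 30).
Jul 19, 2057 → Aug 19, 2057: 31 days (July has 31).
Aug 19, 2057 → Sep 19, 2057: 31 days (August has 31).
Sep 19, 2057 → Oct 19, 2057: 30 days (September has 30).
Oct 19, 2057 → Nov 19, 2057: 31 days (October has 31).
Nov 19, 2057 → Dec 19, 2057: 30 days (November has 30).
Dec 19, 2057 → Jan 19, 2058: 31 days (December has 31).
Jan 19, 2058 → Feb 19, 2058: 31 days (January has 31).
Feb 19, 2058 → Mar 19, 2058: 28 days (February has 28).
Mar 19, 2058 → Apr 19, 2058: 31 days (March has 31).
Apr 19, 2058 → May 1, 2058: 12 days.
Total: 316 days.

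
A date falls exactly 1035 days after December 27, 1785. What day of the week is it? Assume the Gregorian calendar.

Monday

Dec 27, 1785 is a Tuesday.
1035 mod 7 = 6, so 1035 days after a Tuesday is Tuesday + 6 = Monday.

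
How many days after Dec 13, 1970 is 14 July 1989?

6788

Dec 13, 1970 → Dec 13, 1971: 365 days.
Dec 13, 1971 → Dec 13, 1972: 366 days (Feb 29, 1972 is in that span).
Dec 13, 1972 → Dec 13, 1973: 365 days.
Dec 13, 1973 → Dec 13, 1974: 365 days.
Dec 13, 1974 → Dec 13, 1975: 365 days.
Dec 13, 1975 → Dec 13, 1976: 366 days (Feb 29, 1976 is in that span).
Dec 13, 1976 → Dec 13, 1977: 365 days.
Dec 13, 1977 → Dec 13, 1978: 365 days.
Dec 13, 1978 → Dec 13, 1979: 365 days.
Dec 13, 1979 → Dec 13, 1980: 366 days (Feb 29, 1980 is in that span).
Dec 13, 1980 → Dec 13, 1981: 365 days.
Dec 13, 1981 → Dec 13, 1982: 365 days.
Dec 13, 1982 → Dec 13, 1983: 365 days.
Dec 13, 1983 → Dec 13, 1984: 366 days (Feb 29, 1984 is in that span).
Dec 13, 1984 → Dec 13, 1985: 365 days.
Dec 13, 1985 → Dec 13, 1986: 365 days.
Dec 13, 1986 → Dec 13, 1987: 365 days.
Dec 13, 1987 → Dec 13, 1988: 366 days (Feb 29, 1988 is in that span).
Dec 13, 1988 → Jan 13, 1989: 31 days (December has 31).
Jan 13, 1989 → Feb 13, 1989: 31 days (January has 31).
Feb 13, 1989 → Mar 13, 1989: 28 days (February has 28).
Mar 13, 1989 → Apr 13, 1989: 31 days (March has 31).
Apr 13, 1989 → May 13, 1989: 30 days (April has 30).
May 13, 1989 → Jun 13, 1989: 31 days (May has 31).
Jun 13, 1989 → Jul 13, 1989: 30 days (June has 30).
Jul 13, 1989 → Jul 14, 1989: 1 days.
Total: 6788 days.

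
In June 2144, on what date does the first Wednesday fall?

June 1, 2144 is a Monday.
The first Wednesday is therefore June 3 (2 days later).

June 3, 2144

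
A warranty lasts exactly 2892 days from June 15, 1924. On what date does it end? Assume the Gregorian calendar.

May 16, 1932

+365 (one year) → Jun 15, 1925 (2527 left).
+365 (one year) → Jun 15, 1926 (2162 left).
+365 (one year) → Jun 15, 1927 (1797 left).
+366 (one year; includes Feb 29, 1928) → Jun 15, 1928 (1431 left).
+365 (one year) → Jun 15, 1929 (1066 left).
+365 (one year) → Jun 15, 1930 (701 left).
+365 (one year) → Jun 15, 1931 (336 left).
Jun has 30 days: +16 → Jul 1, 1931 (320 left).
Jul has 31 days: +31 → Aug 1, 1931 (289 left).
Aug has 31 days: +31 → Sep 1, 1931 (258 left).
Sep has 30 days: +30 → Oct 1, 1931 (228 left).
Oct has 31 days: +31 → Nov 1, 1931 (197 left).
Nov has 30 days: +30 → Dec 1, 1931 (167 left).
Dec has 31 days: +31 → Jan 1, 1932 (136 left).
Jan has 31 days: +31 → Feb 1, 1932 (105 left).
Feb has 29 days: +29 → Mar 1, 1932 (76 left).
Mar has 31 days: +31 → Apr 1, 1932 (45 left).
Apr has 30 days: +30 → May 1, 1932 (15 left).
+15 → May 16, 1932.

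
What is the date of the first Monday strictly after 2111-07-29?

Jul 29, 2111 is a Wednesday.
From Wednesday to the next Monday is 5 days.
Jul 29, 2111 + 5 = Aug 3, 2111.

August 3, 2111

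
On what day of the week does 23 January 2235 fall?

Friday

Doomsday rule: the anchor day for the 2200s is Friday. For year 35: 35÷12 = 2 r 11, and 11÷4 = 2, so 2+11+2 = 15.
Friday + 15 ≡ Saturday — that's 2235's doomsday.
In January the doomsday date is Jan 3 (2235 is not a leap year).
Jan 23 is 20 days after Jan 3; 20 mod 7 = 6, so Saturday + 6 = Friday.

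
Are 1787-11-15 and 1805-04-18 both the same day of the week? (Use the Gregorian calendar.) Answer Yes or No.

Yes

From Nov 15, 1787 to Apr 18, 1805 is 6363 days.
6363 mod 7 = 0, so they are the same weekday.
(Nov 15, 1787 is a Thursday; Apr 18, 1805 is a Thursday.)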